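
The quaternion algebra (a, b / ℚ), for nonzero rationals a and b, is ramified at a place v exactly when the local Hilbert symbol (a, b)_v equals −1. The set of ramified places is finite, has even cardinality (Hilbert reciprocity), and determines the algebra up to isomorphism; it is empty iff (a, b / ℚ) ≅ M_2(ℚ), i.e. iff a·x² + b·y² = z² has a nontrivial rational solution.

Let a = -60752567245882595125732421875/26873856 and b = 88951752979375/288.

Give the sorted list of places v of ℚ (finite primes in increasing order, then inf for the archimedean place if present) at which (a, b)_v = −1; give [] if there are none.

(a, b) ≡ (-2035, 1718366) mod (ℚ^×)²; places V = {2, 3, 5, 11, 13, 29, 37, 43, 53, ∞}.
(a,b)_∞: sgn(-2035)=−, sgn(1718366)=+, so +1.
(a,b)_5: α=13, u≡3; β=4, v≡4 (mod 5); (3|5)=-1, (4|5)=+1; sign (−1)^0·-1^4·+1^13 = +1.
(a,b)_2: α=-12, β=-5; u≡5, v≡7 (mod 8); ε(u)ε(v)=0·1, αω(v)=-12·0, βω(u)=-5·1; sum ≡ 1  ⇒  -1.
(a,b)_11: α=3, u≡10; β=2, v≡3 (mod 11); (10|11)=-1, (3|11)=+1; sign (−1)^0·-1^2·+1^3 = +1.
(a,b)_3: α=-8, u≡2; β=-2, v≡2 (mod 3); (2|3)=-1, (2|3)=-1; sign (−1)^0·-1^-2·-1^-8 = +1.
(a,b)_37: α=3, u≡20; β=2, v≡30 (mod 37); (20|37)=-1, (30|37)=+1; sign (−1)^0·-1^2·+1^3 = +1.
(a,b)_29: α=2, u≡13; β=1, v≡1 (mod 29); (13|29)=+1, (1|29)=+1; sign (−1)^0·+1^1·+1^2 = +1.
(a,b)_43: α=2, u≡8; β=1, v≡21 (mod 43); (8|43)=-1, (21|43)=+1; sign (−1)^0·-1^1·+1^2 = -1.
(a,b)_13: α=2, u≡2; β=1, v≡5 (mod 13); (2|13)=-1, (5|13)=-1; sign (−1)^0·-1^1·-1^2 = -1.
(a,b)_53: α=2, u≡2; β=1, v≡2 (mod 53); (2|53)=-1, (2|53)=-1; sign (−1)^0·-1^1·-1^2 = -1.
|Ram(-2035, 1718366)| = 4, even; anisotropic at {2, 13, 43, 53}.

[2, 13, 43, 53]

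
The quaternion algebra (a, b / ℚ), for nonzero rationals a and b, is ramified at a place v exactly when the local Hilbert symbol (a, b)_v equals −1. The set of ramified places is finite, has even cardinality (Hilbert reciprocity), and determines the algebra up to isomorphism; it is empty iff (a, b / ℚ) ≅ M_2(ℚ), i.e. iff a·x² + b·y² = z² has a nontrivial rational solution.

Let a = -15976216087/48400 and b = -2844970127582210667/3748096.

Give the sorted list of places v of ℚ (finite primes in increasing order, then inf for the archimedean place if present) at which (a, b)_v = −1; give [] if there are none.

[29, inf]

(a, b) ≡ (-51127, -43) mod (ℚ^×)²; places V = {2, 3, 5, 11, 13, 29, 41, 43, ∞}.
(a,b)_29: α=1, u≡22; β=2, v≡14 (mod 29); (22|29)=+1, (14|29)=-1; sign (−1)^0·+1^2·-1^1 = -1.
(a,b)_41: α=1, u≡24; β=2, v≡2 (mod 41); (24|41)=-1, (2|41)=+1; sign (−1)^0·-1^2·+1^1 = +1.
(a,b)_5: α=-2, u≡3; β=0, v≡3 (mod 5); (3|5)=-1, (3|5)=-1; sign (−1)^0·-1^0·-1^-2 = +1.
(a,b)_43: α=3, u≡24; β=5, v≡22 (mod 43); (24|43)=+1, (22|43)=-1; sign (−1)^1·+1^5·-1^3 = +1.
(a,b)_13: α=2, u≡6; β=2, v≡12 (mod 13); (6|13)=-1, (12|13)=+1; sign (−1)^0·-1^2·+1^2 = +1.
(a,b)_2: α=-4, β=-8; u≡1, v≡5 (mod 8); ε(u)ε(v)=0·0, αω(v)=-4·1, βω(u)=-8·0; sum ≡ 0  ⇒  +1.
(a,b)_3: α=0, u≡2; β=4, v≡2 (mod 3); (2|3)=-1, (2|3)=-1; sign (−1)^0·-1^4·-1^0 = +1.
(a,b)_11: α=-2, u≡1; β=-4, v≡9 (mod 11); (1|11)=+1, (9|11)=+1; sign (−1)^0·+1^-4·+1^-2 = +1.
(a,b)_∞: sgn(-51127)=−, sgn(-43)=−, so -1.
Ram(-51127, -43) = {29, ∞}; no ℚ_29-point on the conic.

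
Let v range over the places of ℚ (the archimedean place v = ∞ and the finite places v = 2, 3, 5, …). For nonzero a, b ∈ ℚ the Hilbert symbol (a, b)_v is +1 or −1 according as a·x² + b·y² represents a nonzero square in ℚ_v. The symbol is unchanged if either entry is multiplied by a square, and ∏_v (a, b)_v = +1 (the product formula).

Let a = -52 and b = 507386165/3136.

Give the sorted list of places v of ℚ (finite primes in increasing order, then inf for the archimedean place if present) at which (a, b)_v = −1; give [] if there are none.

[5, 13]

Mod squares: a ≡ -13, b ≡ 17765. Check v ∈ {∞, 2, 5, 7, 11, 13, 17, 19}.
v=∞: -13 < 0 and 17765 > 0  ⇒  (a,b)_∞ = +1.
v=5: a=5^0·(≡3), b=5^1·(≡3) mod 5; (3|5)=-1, (3|5)=-1; (−1)^{0·1·2}·(-1)^1·(-1)^0 = -1.
v=11: a=11^0·(≡3), b=11^1·(≡1) mod 11; (3|11)=+1, (1|11)=+1; (−1)^{0·1·5}·(+1)^1·(+1)^0 = +1.
v=17: a=17^0·(≡16), b=17^1·(≡1) mod 17; (16|17)=+1, (1|17)=+1; (−1)^{0·1·8}·(+1)^1·(+1)^0 = +1.
v=7: a=7^0·(≡4), b=7^-2·(≡6) mod 7; (4|7)=+1, (6|7)=-1; (−1)^{0·-2·3}·(+1)^-2·(-1)^0 = +1.
v=13: a=13^1·(≡9), b=13^4·(≡11) mod 13; (9|13)=+1, (11|13)=-1; (−1)^{1·4·6}·(+1)^4·(-1)^1 = -1.
v=19: a=19^0·(≡5), b=19^1·(≡16) mod 19; (5|19)=+1, (16|19)=+1; (−1)^{0·1·9}·(+1)^1·(+1)^0 = +1.
v=2: v_2(a)=2, v_2(b)=-6; units ≡ 3, 5 (mod 8); ε·ε+αω+βω = 1·0+2·1+-6·1 ≡ 0  ⇒  (a,b)_2 = +1.
(-13, 17765 / ℚ) ramifies at {5, 13}: a division algebra.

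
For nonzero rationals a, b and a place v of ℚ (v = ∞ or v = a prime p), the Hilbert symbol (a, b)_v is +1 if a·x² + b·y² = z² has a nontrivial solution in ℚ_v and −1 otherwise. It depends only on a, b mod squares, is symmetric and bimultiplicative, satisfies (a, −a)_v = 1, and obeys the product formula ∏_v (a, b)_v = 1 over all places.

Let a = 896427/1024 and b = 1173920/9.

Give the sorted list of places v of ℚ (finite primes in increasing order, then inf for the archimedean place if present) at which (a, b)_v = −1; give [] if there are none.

Mod squares: a ≡ 11067, b ≡ 73370. Check v ∈ {∞, 2, 3, 5, 7, 11, 17, 23, 29, 31}.
v=3: a=3^5·(≡2), b=3^-2·(≡2) mod 3; (2|3)=-1, (2|3)=-1; (−1)^{5·-2·1}·(-1)^-2·(-1)^5 = -1.
v=∞: 11067 > 0 and 73370 > 0  ⇒  (a,b)_∞ = +1.
v=5: a=5^0·(≡3), b=5^1·(≡1) mod 5; (3|5)=-1, (1|5)=+1; (−1)^{0·1·2}·(-1)^1·(+1)^0 = -1.
v=29: a=29^0·(≡17), b=29^1·(≡6) mod 29; (17|29)=-1, (6|29)=+1; (−1)^{0·1·14}·(-1)^1·(+1)^0 = -1.
v=31: a=31^1·(≡25), b=31^0·(≡22) mod 31; (25|31)=+1, (22|31)=-1; (−1)^{1·0·15}·(+1)^0·(-1)^1 = -1.
v=23: a=23^0·(≡4), b=23^1·(≡8) mod 23; (4|23)=+1, (8|23)=+1; (−1)^{0·1·11}·(+1)^1·(+1)^0 = +1.
v=17: a=17^1·(≡12), b=17^0·(≡4) mod 17; (12|17)=-1, (4|17)=+1; (−1)^{1·0·8}·(-1)^0·(+1)^1 = +1.
v=7: a=7^1·(≡5), b=7^0·(≡3) mod 7; (5|7)=-1, (3|7)=-1; (−1)^{1·0·3}·(-1)^0·(-1)^1 = -1.
v=2: v_2(a)=-10, v_2(b)=5; units ≡ 3, 5 (mod 8); ε·ε+αω+βω = 1·0+-10·1+5·1 ≡ 1  ⇒  (a,b)_2 = -1.
v=11: a=11^0·(≡4), b=11^1·(≡1) mod 11; (4|11)=+1, (1|11)=+1; (−1)^{0·1·5}·(+1)^1·(+1)^0 = +1.
Ram(11067, 73370) = {2, 3, 5, 7, 29, 31}; no ℚ_2-point on the conic.

[2, 3, 5, 7, 29, 31]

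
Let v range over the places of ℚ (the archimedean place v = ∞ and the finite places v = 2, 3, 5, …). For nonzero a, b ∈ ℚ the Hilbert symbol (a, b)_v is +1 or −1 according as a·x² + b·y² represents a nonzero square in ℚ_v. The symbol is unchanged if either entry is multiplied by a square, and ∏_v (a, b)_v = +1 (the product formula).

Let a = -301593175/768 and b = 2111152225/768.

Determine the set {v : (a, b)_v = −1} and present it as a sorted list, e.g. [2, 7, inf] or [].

[2, 13]

(a, b) ≡ (-741, 5187) mod (ℚ^×)²; places V = {2, 3, 5, 7, 13, 17, 19, ∞}.
(a,b)_13: α=3, u≡5; β=3, v≡4 (mod 13); (5|13)=-1, (4|13)=+1; sign (−1)^0·-1^3·+1^3 = -1.
(a,b)_5: α=2, u≡1; β=2, v≡3 (mod 5); (1|5)=+1, (3|5)=-1; sign (−1)^0·+1^2·-1^2 = +1.
(a,b)_2: α=-8, β=-8; u≡3, v≡3 (mod 8); ε(u)ε(v)=1·1, αω(v)=-8·1, βω(u)=-8·1; sum ≡ 1  ⇒  -1.
(a,b)_19: α=1, u≡2; β=1, v≡5 (mod 19); (2|19)=-1, (5|19)=+1; sign (−1)^1·-1^1·+1^1 = +1.
(a,b)_3: α=-1, u≡2; β=-1, v≡1 (mod 3); (2|3)=-1, (1|3)=+1; sign (−1)^1·-1^-1·+1^-1 = +1.
(a,b)_7: α=0, u≡1; β=1, v≡6 (mod 7); (1|7)=+1, (6|7)=-1; sign (−1)^0·+1^1·-1^0 = +1.
(a,b)_∞: sgn(-741)=−, sgn(5187)=+, so +1.
(a,b)_17: α=2, u≡7; β=2, v≡2 (mod 17); (7|17)=-1, (2|17)=+1; sign (−1)^0·-1^2·+1^2 = +1.
|Ram(-741, 5187)| = 2, even; anisotropic at {2, 13}.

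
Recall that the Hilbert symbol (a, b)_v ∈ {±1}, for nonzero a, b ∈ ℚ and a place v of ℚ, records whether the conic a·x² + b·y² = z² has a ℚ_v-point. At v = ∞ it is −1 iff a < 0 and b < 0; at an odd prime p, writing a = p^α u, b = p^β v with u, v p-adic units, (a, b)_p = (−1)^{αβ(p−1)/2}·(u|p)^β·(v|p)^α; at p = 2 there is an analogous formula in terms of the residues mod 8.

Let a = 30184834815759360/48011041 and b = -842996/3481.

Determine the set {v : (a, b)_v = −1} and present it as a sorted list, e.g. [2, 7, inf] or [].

[11, 17]

(a, b) ≡ (165, -4301) mod (ℚ^×)²; places V = {2, 3, 5, 7, 11, 13, 17, 23, 41, 47, 59, ∞}.
(a,b)_2: α=10, β=2; u≡5, v≡3 (mod 8); ε(u)ε(v)=0·1, αω(v)=10·1, βω(u)=2·1; sum ≡ 0  ⇒  +1.
(a,b)_11: α=1, u≡9; β=1, v≡9 (mod 11); (9|11)=+1, (9|11)=+1; sign (−1)^1·+1^1·+1^1 = -1.
(a,b)_5: α=1, u≡2; β=0, v≡4 (mod 5); (2|5)=-1, (4|5)=+1; sign (−1)^0·-1^0·+1^1 = +1.
(a,b)_∞: sgn(165)=+, sgn(-4301)=−, so +1.
(a,b)_3: α=1, u≡1; β=0, v≡1 (mod 3); (1|3)=+1, (1|3)=+1; sign (−1)^0·+1^0·+1^1 = +1.
(a,b)_47: α=2, u≡25; β=0, v≡30 (mod 47); (25|47)=+1, (30|47)=-1; sign (−1)^0·+1^0·-1^2 = +1.
(a,b)_41: α=-2, u≡31; β=0, v≡9 (mod 41); (31|41)=+1, (9|41)=+1; sign (−1)^0·+1^0·+1^-2 = +1.
(a,b)_7: α=0, u≡2; β=2, v≡1 (mod 7); (2|7)=+1, (1|7)=+1; sign (−1)^0·+1^2·+1^0 = +1.
(a,b)_17: α=2, u≡11; β=1, v≡4 (mod 17); (11|17)=-1, (4|17)=+1; sign (−1)^0·-1^1·+1^2 = -1.
(a,b)_23: α=4, u≡2; β=1, v≡7 (mod 23); (2|23)=+1, (7|23)=-1; sign (−1)^0·+1^1·-1^4 = +1.
(a,b)_13: α=-4, u≡12; β=0, v≡8 (mod 13); (12|13)=+1, (8|13)=-1; sign (−1)^0·+1^0·-1^-4 = +1.
(a,b)_59: α=0, u≡42; β=-2, v≡55 (mod 59); (42|59)=-1, (55|59)=-1; sign (−1)^0·-1^-2·-1^0 = +1.
|Ram(165, -4301)| = 2, even; anisotropic at {11, 17}.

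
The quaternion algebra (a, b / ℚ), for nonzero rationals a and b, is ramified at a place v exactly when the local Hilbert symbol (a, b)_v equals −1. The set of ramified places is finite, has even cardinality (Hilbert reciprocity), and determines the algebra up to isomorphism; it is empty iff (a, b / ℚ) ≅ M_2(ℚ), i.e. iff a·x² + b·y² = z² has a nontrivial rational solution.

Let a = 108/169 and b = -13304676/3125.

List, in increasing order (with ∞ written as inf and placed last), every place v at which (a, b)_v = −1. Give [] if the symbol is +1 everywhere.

[2, 3, 5, 17]

Mod squares: a ≡ 3, b ≡ -2805. Check v ∈ {∞, 2, 3, 5, 7, 11, 13, 17}.
v=7: a=7^0·(≡3), b=7^2·(≡2) mod 7; (3|7)=-1, (2|7)=+1; (−1)^{0·2·3}·(-1)^2·(+1)^0 = +1.
v=11: a=11^0·(≡5), b=11^3·(≡3) mod 11; (5|11)=+1, (3|11)=+1; (−1)^{0·3·5}·(+1)^3·(+1)^0 = +1.
v=2: v_2(a)=2, v_2(b)=2; units ≡ 3, 3 (mod 8); ε·ε+αω+βω = 1·1+2·1+2·1 ≡ 1  ⇒  (a,b)_2 = -1.
v=∞: 3 > 0 and -2805 < 0  ⇒  (a,b)_∞ = +1.
v=5: a=5^0·(≡2), b=5^-5·(≡4) mod 5; (2|5)=-1, (4|5)=+1; (−1)^{0·-5·2}·(-1)^-5·(+1)^0 = -1.
v=3: a=3^3·(≡1), b=3^1·(≡1) mod 3; (1|3)=+1, (1|3)=+1; (−1)^{3·1·1}·(+1)^1·(+1)^3 = -1.
v=13: a=13^-2·(≡4), b=13^0·(≡1) mod 13; (4|13)=+1, (1|13)=+1; (−1)^{-2·0·6}·(+1)^0·(+1)^-2 = +1.
v=17: a=17^0·(≡11), b=17^1·(≡11) mod 17; (11|17)=-1, (11|17)=-1; (−1)^{0·1·8}·(-1)^1·(-1)^0 = -1.
|Ram(3, -2805)| = 4, even; anisotropic at {2, 3, 5, 17}.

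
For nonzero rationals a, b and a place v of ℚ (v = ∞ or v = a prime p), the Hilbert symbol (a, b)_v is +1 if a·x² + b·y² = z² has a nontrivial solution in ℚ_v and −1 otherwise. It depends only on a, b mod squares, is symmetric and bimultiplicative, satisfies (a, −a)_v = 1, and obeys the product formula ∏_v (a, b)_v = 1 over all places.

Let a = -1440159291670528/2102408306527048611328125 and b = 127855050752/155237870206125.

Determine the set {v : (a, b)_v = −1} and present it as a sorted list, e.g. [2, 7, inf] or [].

(a, b) ≡ (-29315, 2665) mod (ℚ^×)²; places V = {2, 3, 5, 7, 11, 13, 19, 41, ∞}.
(a,b)_13: α=1, u≡5; β=1, v≡10 (mod 13); (5|13)=-1, (10|13)=+1; sign (−1)^0·-1^1·+1^1 = -1.
(a,b)_2: α=24, β=14; u≡5, v≡1 (mod 8); ε(u)ε(v)=0·0, αω(v)=24·0, βω(u)=14·1; sum ≡ 0  ⇒  +1.
(a,b)_5: α=-9, u≡3; β=-3, v≡3 (mod 5); (3|5)=-1, (3|5)=-1; sign (−1)^0·-1^-3·-1^-9 = +1.
(a,b)_11: α=5, u≡7; β=4, v≡1 (mod 11); (7|11)=-1, (1|11)=+1; sign (−1)^0·-1^4·+1^5 = +1.
(a,b)_∞: sgn(-29315)=−, sgn(2665)=+, so +1.
(a,b)_19: α=-6, u≡10; β=-4, v≡5 (mod 19); (10|19)=-1, (5|19)=+1; sign (−1)^0·-1^-4·+1^-6 = +1.
(a,b)_41: α=1, u≡31; β=1, v≡28 (mod 41); (31|41)=+1, (28|41)=-1; sign (−1)^0·+1^1·-1^1 = -1.
(a,b)_7: α=-10, u≡4; β=-6, v≡5 (mod 7); (4|7)=+1, (5|7)=-1; sign (−1)^0·+1^-6·-1^-10 = +1.
(a,b)_3: α=-4, u≡1; β=-4, v≡1 (mod 3); (1|3)=+1, (1|3)=+1; sign (−1)^0·+1^-4·+1^-4 = +1.
(-29315, 2665 / ℚ) ramifies at {13, 41}: a division algebra.

[13, 41]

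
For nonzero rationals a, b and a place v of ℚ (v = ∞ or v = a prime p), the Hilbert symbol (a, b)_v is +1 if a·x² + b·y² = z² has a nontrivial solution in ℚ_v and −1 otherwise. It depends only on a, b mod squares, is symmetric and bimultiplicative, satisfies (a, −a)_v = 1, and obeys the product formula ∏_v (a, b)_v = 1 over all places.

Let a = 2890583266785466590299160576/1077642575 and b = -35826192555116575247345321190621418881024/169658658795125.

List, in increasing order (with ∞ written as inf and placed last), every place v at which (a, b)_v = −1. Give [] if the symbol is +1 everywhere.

(a, b) ≡ (806403, -26970) mod (ℚ^×)²; places V = {2, 3, 5, 13, 19, 23, 29, 31, 37, ∞}.
(a,b)_∞: sgn(806403)=+, sgn(-26970)=−, so +1.
(a,b)_5: α=-2, u≡2; β=-3, v≡1 (mod 5); (2|5)=-1, (1|5)=+1; sign (−1)^0·-1^-3·+1^-2 = -1.
(a,b)_31: α=3, u≡10; β=5, v≡13 (mod 31); (10|31)=+1, (13|31)=-1; sign (−1)^1·+1^5·-1^3 = +1.
(a,b)_29: α=3, u≡13; β=5, v≡8 (mod 29); (13|29)=+1, (8|29)=-1; sign (−1)^0·+1^5·-1^3 = -1.
(a,b)_3: α=7, u≡1; β=9, v≡1 (mod 3); (1|3)=+1, (1|3)=+1; sign (−1)^1·+1^9·+1^7 = -1.
(a,b)_23: α=-1, u≡18; β=-2, v≡12 (mod 23); (18|23)=+1, (12|23)=+1; sign (−1)^0·+1^-2·+1^-1 = +1.
(a,b)_37: α=-4, u≡7; β=-6, v≡34 (mod 37); (7|37)=+1, (34|37)=+1; sign (−1)^0·+1^-6·+1^-4 = +1.
(a,b)_19: α=4, u≡9; β=4, v≡8 (mod 19); (9|19)=+1, (8|19)=-1; sign (−1)^0·+1^4·-1^4 = +1.
(a,b)_2: α=30, β=47; u≡3, v≡3 (mod 8); ε(u)ε(v)=1·1, αω(v)=30·1, βω(u)=47·1; sum ≡ 0  ⇒  +1.
(a,b)_13: α=1, u≡2; β=2, v≡2 (mod 13); (2|13)=-1, (2|13)=-1; sign (−1)^0·-1^2·-1^1 = -1.
|Ram(806403, -26970)| = 4, even; anisotropic at {3, 5, 13, 29}.

[3, 5, 13, 29]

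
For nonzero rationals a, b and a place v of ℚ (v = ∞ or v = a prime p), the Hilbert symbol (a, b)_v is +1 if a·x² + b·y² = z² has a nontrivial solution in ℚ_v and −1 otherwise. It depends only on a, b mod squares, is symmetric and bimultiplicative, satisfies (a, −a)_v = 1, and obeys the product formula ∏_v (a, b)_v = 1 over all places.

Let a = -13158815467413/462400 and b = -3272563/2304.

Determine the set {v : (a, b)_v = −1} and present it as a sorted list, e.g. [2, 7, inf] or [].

[3, 29, 47, inf]

Mod squares: a ≡ -45293853, b ≡ -1363. Check v ∈ {∞, 2, 3, 5, 7, 11, 17, 19, 29, 47, 53}.
v=19: a=19^1·(≡7), b=19^0·(≡7) mod 19; (7|19)=+1, (7|19)=+1; (−1)^{1·0·9}·(+1)^0·(+1)^1 = +1.
v=5: a=5^-2·(≡2), b=5^0·(≡3) mod 5; (2|5)=-1, (3|5)=-1; (−1)^{-2·0·2}·(-1)^0·(-1)^-2 = +1.
v=2: v_2(a)=-6, v_2(b)=-8; units ≡ 3, 5 (mod 8); ε·ε+αω+βω = 1·0+-6·1+-8·1 ≡ 0  ⇒  (a,b)_2 = +1.
v=17: a=17^-2·(≡14), b=17^0·(≡10) mod 17; (14|17)=-1, (10|17)=-1; (−1)^{-2·0·8}·(-1)^0·(-1)^-2 = +1.
v=∞: -45293853 < 0 and -1363 < 0  ⇒  (a,b)_∞ = -1.
v=3: a=3^1·(≡2), b=3^-2·(≡2) mod 3; (2|3)=-1, (2|3)=-1; (−1)^{1·-2·1}·(-1)^-2·(-1)^1 = -1.
v=47: a=47^1·(≡36), b=47^1·(≡25) mod 47; (36|47)=+1, (25|47)=+1; (−1)^{1·1·23}·(+1)^1·(+1)^1 = -1.
v=11: a=11^3·(≡8), b=11^0·(≡5) mod 11; (8|11)=-1, (5|11)=+1; (−1)^{3·0·5}·(-1)^0·(+1)^3 = +1.
v=29: a=29^1·(≡5), b=29^1·(≡15) mod 29; (5|29)=+1, (15|29)=-1; (−1)^{1·1·14}·(+1)^1·(-1)^1 = -1.
v=7: a=7^4·(≡1), b=7^4·(≡2) mod 7; (1|7)=+1, (2|7)=+1; (−1)^{4·4·3}·(+1)^4·(+1)^4 = +1.
v=53: a=53^1·(≡24), b=53^0·(≡52) mod 53; (24|53)=+1, (52|53)=+1; (−1)^{1·0·26}·(+1)^0·(+1)^1 = +1.
(-45293853, -1363 / ℚ) ramifies at {3, 29, 47, ∞}: a division algebra.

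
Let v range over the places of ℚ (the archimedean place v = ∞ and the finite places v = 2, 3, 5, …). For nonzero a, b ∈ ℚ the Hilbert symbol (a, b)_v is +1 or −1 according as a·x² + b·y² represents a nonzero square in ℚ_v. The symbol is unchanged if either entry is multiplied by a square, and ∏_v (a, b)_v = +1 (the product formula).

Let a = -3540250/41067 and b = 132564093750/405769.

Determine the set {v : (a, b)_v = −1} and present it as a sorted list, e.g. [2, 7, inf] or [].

[2, 5]

Mod squares: a ≡ -30, b ≡ 22. Check v ∈ {∞, 2, 3, 5, 7, 11, 13, 17, 23}.
v=13: a=13^-2·(≡3), b=13^-2·(≡4) mod 13; (3|13)=+1, (4|13)=+1; (−1)^{-2·-2·6}·(+1)^-2·(+1)^-2 = +1.
v=7: a=7^2·(≡5), b=7^-4·(≡4) mod 7; (5|7)=-1, (4|7)=+1; (−1)^{2·-4·3}·(-1)^-4·(+1)^2 = +1.
v=17: a=17^2·(≡2), b=17^0·(≡10) mod 17; (2|17)=+1, (10|17)=-1; (−1)^{2·0·8}·(+1)^0·(-1)^2 = +1.
v=3: a=3^-5·(≡2), b=3^6·(≡1) mod 3; (2|3)=-1, (1|3)=+1; (−1)^{-5·6·1}·(-1)^6·(+1)^-5 = +1.
v=23: a=23^0·(≡4), b=23^2·(≡11) mod 23; (4|23)=+1, (11|23)=-1; (−1)^{0·2·11}·(+1)^2·(-1)^0 = +1.
v=5: a=5^3·(≡4), b=5^6·(≡3) mod 5; (4|5)=+1, (3|5)=-1; (−1)^{3·6·2}·(+1)^6·(-1)^3 = -1.
v=∞: -30 < 0 and 22 > 0  ⇒  (a,b)_∞ = +1.
v=11: a=11^0·(≡3), b=11^1·(≡8) mod 11; (3|11)=+1, (8|11)=-1; (−1)^{0·1·5}·(+1)^1·(-1)^0 = +1.
v=2: v_2(a)=1, v_2(b)=1; units ≡ 1, 3 (mod 8); ε·ε+αω+βω = 0·1+1·1+1·0 ≡ 1  ⇒  (a,b)_2 = -1.
|Ram(-30, 22)| = 2, even; anisotropic at {2, 5}.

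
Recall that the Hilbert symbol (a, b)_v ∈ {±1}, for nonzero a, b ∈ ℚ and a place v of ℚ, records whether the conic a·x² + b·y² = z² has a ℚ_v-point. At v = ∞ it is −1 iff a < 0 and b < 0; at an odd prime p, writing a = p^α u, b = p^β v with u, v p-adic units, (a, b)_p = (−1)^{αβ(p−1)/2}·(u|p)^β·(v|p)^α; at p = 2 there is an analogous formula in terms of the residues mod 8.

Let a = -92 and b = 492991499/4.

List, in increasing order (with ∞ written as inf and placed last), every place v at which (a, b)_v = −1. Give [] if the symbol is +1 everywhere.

[7, 11, 19, 23]

Mod squares: a ≡ -23, b ≡ 19019. Check v ∈ {∞, 2, 7, 11, 13, 19, 23}.
v=19: a=19^0·(≡3), b=19^1·(≡2) mod 19; (3|19)=-1, (2|19)=-1; (−1)^{0·1·9}·(-1)^1·(-1)^0 = -1.
v=11: a=11^0·(≡7), b=11^1·(≡8) mod 11; (7|11)=-1, (8|11)=-1; (−1)^{0·1·5}·(-1)^1·(-1)^0 = -1.
v=23: a=23^1·(≡19), b=23^2·(≡10) mod 23; (19|23)=-1, (10|23)=-1; (−1)^{1·2·11}·(-1)^2·(-1)^1 = -1.
v=2: v_2(a)=2, v_2(b)=-2; units ≡ 1, 3 (mod 8); ε·ε+αω+βω = 0·1+2·1+-2·0 ≡ 0  ⇒  (a,b)_2 = +1.
v=∞: -23 < 0 and 19019 > 0  ⇒  (a,b)_∞ = +1.
v=13: a=13^0·(≡12), b=13^1·(≡8) mod 13; (12|13)=+1, (8|13)=-1; (−1)^{0·1·6}·(+1)^1·(-1)^0 = +1.
v=7: a=7^0·(≡6), b=7^3·(≡1) mod 7; (6|7)=-1, (1|7)=+1; (−1)^{0·3·3}·(-1)^3·(+1)^0 = -1.
(-23, 19019 / ℚ) ramifies at {7, 11, 19, 23}: a division algebra.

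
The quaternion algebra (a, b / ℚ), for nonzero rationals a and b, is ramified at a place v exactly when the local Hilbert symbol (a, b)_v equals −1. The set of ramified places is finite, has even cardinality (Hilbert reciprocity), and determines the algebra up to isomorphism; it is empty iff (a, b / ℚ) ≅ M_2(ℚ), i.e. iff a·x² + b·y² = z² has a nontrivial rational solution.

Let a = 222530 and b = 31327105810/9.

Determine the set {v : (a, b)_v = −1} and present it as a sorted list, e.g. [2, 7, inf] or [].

Mod squares: a ≡ 770, b ≡ 13090. Check v ∈ {∞, 2, 3, 5, 7, 11, 13, 17}.
v=11: a=11^1·(≡1), b=11^1·(≡6) mod 11; (1|11)=+1, (6|11)=-1; (−1)^{1·1·5}·(+1)^1·(-1)^1 = +1.
v=2: v_2(a)=1, v_2(b)=1; units ≡ 1, 1 (mod 8); ε·ε+αω+βω = 0·0+1·0+1·0 ≡ 0  ⇒  (a,b)_2 = +1.
v=17: a=17^2·(≡5), b=17^3·(≡3) mod 17; (5|17)=-1, (3|17)=-1; (−1)^{2·3·8}·(-1)^3·(-1)^2 = -1.
v=13: a=13^0·(≡9), b=13^2·(≡1) mod 13; (9|13)=+1, (1|13)=+1; (−1)^{0·2·6}·(+1)^2·(+1)^0 = +1.
v=7: a=7^1·(≡3), b=7^3·(≡1) mod 7; (3|7)=-1, (1|7)=+1; (−1)^{1·3·3}·(-1)^3·(+1)^1 = +1.
v=∞: 770 > 0 and 13090 > 0  ⇒  (a,b)_∞ = +1.
v=5: a=5^1·(≡1), b=5^1·(≡3) mod 5; (1|5)=+1, (3|5)=-1; (−1)^{1·1·2}·(+1)^1·(-1)^1 = -1.
v=3: a=3^0·(≡2), b=3^-2·(≡1) mod 3; (2|3)=-1, (1|3)=+1; (−1)^{0·-2·1}·(-1)^-2·(+1)^0 = +1.
Ram(770, 13090) = {5, 17}; no ℚ_5-point on the conic.

[5, 17]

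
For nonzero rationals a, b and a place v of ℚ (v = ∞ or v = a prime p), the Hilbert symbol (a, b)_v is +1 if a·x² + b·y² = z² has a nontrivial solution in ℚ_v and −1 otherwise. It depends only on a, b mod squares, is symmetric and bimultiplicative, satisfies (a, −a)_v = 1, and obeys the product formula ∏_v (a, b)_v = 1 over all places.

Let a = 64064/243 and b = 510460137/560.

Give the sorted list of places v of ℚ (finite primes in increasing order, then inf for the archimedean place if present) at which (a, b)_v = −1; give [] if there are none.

Mod squares: a ≡ 3003, b ≡ 1155. Check v ∈ {∞, 2, 3, 5, 7, 11, 13, 19, 23}.
v=∞: 3003 > 0 and 1155 > 0  ⇒  (a,b)_∞ = +1.
v=3: a=3^-5·(≡2), b=3^5·(≡1) mod 3; (2|3)=-1, (1|3)=+1; (−1)^{-5·5·1}·(-1)^5·(+1)^-5 = +1.
v=23: a=23^0·(≡6), b=23^2·(≡10) mod 23; (6|23)=+1, (10|23)=-1; (−1)^{0·2·11}·(+1)^2·(-1)^0 = +1.
v=19: a=19^0·(≡1), b=19^2·(≡2) mod 19; (1|19)=+1, (2|19)=-1; (−1)^{0·2·9}·(+1)^2·(-1)^0 = +1.
v=2: v_2(a)=6, v_2(b)=-4; units ≡ 3, 3 (mod 8); ε·ε+αω+βω = 1·1+6·1+-4·1 ≡ 1  ⇒  (a,b)_2 = -1.
v=13: a=13^1·(≡3), b=13^0·(≡5) mod 13; (3|13)=+1, (5|13)=-1; (−1)^{1·0·6}·(+1)^0·(-1)^1 = -1.
v=11: a=11^1·(≡5), b=11^1·(≡2) mod 11; (5|11)=+1, (2|11)=-1; (−1)^{1·1·5}·(+1)^1·(-1)^1 = +1.
v=7: a=7^1·(≡2), b=7^-1·(≡4) mod 7; (2|7)=+1, (4|7)=+1; (−1)^{1·-1·3}·(+1)^-1·(+1)^1 = -1.
v=5: a=5^0·(≡3), b=5^-1·(≡1) mod 5; (3|5)=-1, (1|5)=+1; (−1)^{0·-1·2}·(-1)^-1·(+1)^0 = -1.
(3003, 1155 / ℚ) ramifies at {2, 5, 7, 13}: a division algebra.

[2, 5, 7, 13]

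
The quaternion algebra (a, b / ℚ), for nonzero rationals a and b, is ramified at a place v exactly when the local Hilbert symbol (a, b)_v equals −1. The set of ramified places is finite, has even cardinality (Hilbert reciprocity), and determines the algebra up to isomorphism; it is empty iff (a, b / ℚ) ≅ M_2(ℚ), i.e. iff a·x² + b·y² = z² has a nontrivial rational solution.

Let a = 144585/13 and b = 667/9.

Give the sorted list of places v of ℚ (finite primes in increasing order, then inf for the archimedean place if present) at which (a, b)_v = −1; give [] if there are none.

[5, 23]

(a, b) ≡ (23205, 667) mod (ℚ^×)²; places V = {2, 3, 5, 7, 13, 17, 23, 29, ∞}.
(a,b)_∞: sgn(23205)=+, sgn(667)=+, so +1.
(a,b)_5: α=1, u≡4; β=0, v≡3 (mod 5); (4|5)=+1, (3|5)=-1; sign (−1)^0·+1^0·-1^1 = -1.
(a,b)_13: α=-1, u≡12; β=0, v≡12 (mod 13); (12|13)=+1, (12|13)=+1; sign (−1)^0·+1^0·+1^-1 = +1.
(a,b)_7: α=1, u≡2; β=0, v≡1 (mod 7); (2|7)=+1, (1|7)=+1; sign (−1)^0·+1^0·+1^1 = +1.
(a,b)_23: α=0, u≡20; β=1, v≡16 (mod 23); (20|23)=-1, (16|23)=+1; sign (−1)^0·-1^1·+1^0 = -1.
(a,b)_29: α=0, u≡6; β=1, v≡9 (mod 29); (6|29)=+1, (9|29)=+1; sign (−1)^0·+1^1·+1^0 = +1.
(a,b)_17: α=1, u≡3; β=0, v≡8 (mod 17); (3|17)=-1, (8|17)=+1; sign (−1)^0·-1^0·+1^1 = +1.
(a,b)_3: α=5, u≡1; β=-2, v≡1 (mod 3); (1|3)=+1, (1|3)=+1; sign (−1)^0·+1^-2·+1^5 = +1.
(a,b)_2: α=0, β=0; u≡5, v≡3 (mod 8); ε(u)ε(v)=0·1, αω(v)=0·1, βω(u)=0·1; sum ≡ 0  ⇒  +1.
|Ram(23205, 667)| = 2, even; anisotropic at {5, 23}.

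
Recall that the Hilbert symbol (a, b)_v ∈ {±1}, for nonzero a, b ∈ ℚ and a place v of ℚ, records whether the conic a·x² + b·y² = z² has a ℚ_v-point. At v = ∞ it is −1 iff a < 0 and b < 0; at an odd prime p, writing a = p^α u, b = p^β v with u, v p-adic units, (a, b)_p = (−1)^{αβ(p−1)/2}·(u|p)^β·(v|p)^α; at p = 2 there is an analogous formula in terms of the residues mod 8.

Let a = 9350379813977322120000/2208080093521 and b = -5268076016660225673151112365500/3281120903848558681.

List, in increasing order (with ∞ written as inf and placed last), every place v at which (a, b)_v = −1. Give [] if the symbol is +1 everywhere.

Mod squares: a ≡ 2717, b ≡ -3898895. Check v ∈ {∞, 2, 3, 5, 7, 11, 13, 19, 23, 41, 53}.
v=13: a=13^1·(≡4), b=13^1·(≡2) mod 13; (4|13)=+1, (2|13)=-1; (−1)^{1·1·6}·(+1)^1·(-1)^1 = -1.
v=19: a=19^3·(≡10), b=19^7·(≡18) mod 19; (10|19)=-1, (18|19)=-1; (−1)^{3·7·9}·(-1)^7·(-1)^3 = -1.
v=53: a=53^-4·(≡51), b=53^-6·(≡30) mod 53; (51|53)=-1, (30|53)=-1; (−1)^{-4·-6·26}·(-1)^-6·(-1)^-4 = +1.
v=5: a=5^4·(≡2), b=5^3·(≡1) mod 5; (2|5)=-1, (1|5)=+1; (−1)^{4·3·2}·(-1)^3·(+1)^4 = -1.
v=11: a=11^1·(≡4), b=11^1·(≡10) mod 11; (4|11)=+1, (10|11)=-1; (−1)^{1·1·5}·(+1)^1·(-1)^1 = +1.
v=7: a=7^4·(≡4), b=7^3·(≡6) mod 7; (4|7)=+1, (6|7)=-1; (−1)^{4·3·3}·(+1)^3·(-1)^4 = +1.
v=2: v_2(a)=6, v_2(b)=2; units ≡ 5, 1 (mod 8); ε·ε+αω+βω = 0·0+6·0+2·1 ≡ 0  ⇒  (a,b)_2 = +1.
v=∞: 2717 > 0 and -3898895 < 0  ⇒  (a,b)_∞ = +1.
v=3: a=3^10·(≡2), b=3^20·(≡1) mod 3; (2|3)=-1, (1|3)=+1; (−1)^{10·20·1}·(-1)^20·(+1)^10 = +1.
v=23: a=23^-4·(≡4), b=23^-6·(≡20) mod 23; (4|23)=+1, (20|23)=-1; (−1)^{-4·-6·11}·(+1)^-6·(-1)^-4 = +1.
v=41: a=41^2·(≡7), b=41^3·(≡20) mod 41; (7|41)=-1, (20|41)=+1; (−1)^{2·3·20}·(-1)^3·(+1)^2 = -1.
(2717, -3898895 / ℚ) ramifies at {5, 13, 19, 41}: a division algebra.

[5, 13, 19, 41]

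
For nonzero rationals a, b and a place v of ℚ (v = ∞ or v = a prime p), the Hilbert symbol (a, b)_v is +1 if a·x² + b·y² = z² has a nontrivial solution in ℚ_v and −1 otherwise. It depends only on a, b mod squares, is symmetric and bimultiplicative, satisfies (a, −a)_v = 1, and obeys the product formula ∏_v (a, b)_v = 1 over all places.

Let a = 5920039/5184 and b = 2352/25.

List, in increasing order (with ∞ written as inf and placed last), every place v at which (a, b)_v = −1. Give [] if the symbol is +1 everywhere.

[2, 31]

(a, b) ≡ (31, 3) mod (ℚ^×)²; places V = {2, 3, 5, 7, 19, 23, 31, ∞}.
(a,b)_23: α=2, u≡4; β=0, v≡3 (mod 23); (4|23)=+1, (3|23)=+1; sign (−1)^0·+1^0·+1^2 = +1.
(a,b)_2: α=-6, β=4; u≡7, v≡3 (mod 8); ε(u)ε(v)=1·1, αω(v)=-6·1, βω(u)=4·0; sum ≡ 1  ⇒  -1.
(a,b)_∞: sgn(31)=+, sgn(3)=+, so +1.
(a,b)_3: α=-4, u≡1; β=1, v≡1 (mod 3); (1|3)=+1, (1|3)=+1; sign (−1)^0·+1^1·+1^-4 = +1.
(a,b)_19: α=2, u≡12; β=0, v≡12 (mod 19); (12|19)=-1, (12|19)=-1; sign (−1)^0·-1^0·-1^2 = +1.
(a,b)_7: α=0, u≡5; β=2, v≡5 (mod 7); (5|7)=-1, (5|7)=-1; sign (−1)^0·-1^2·-1^0 = +1.
(a,b)_5: α=0, u≡1; β=-2, v≡2 (mod 5); (1|5)=+1, (2|5)=-1; sign (−1)^0·+1^-2·-1^0 = +1.
(a,b)_31: α=1, u≡19; β=0, v≡11 (mod 31); (19|31)=+1, (11|31)=-1; sign (−1)^0·+1^0·-1^1 = -1.
|Ram(31, 3)| = 2, even; anisotropic at {2, 31}.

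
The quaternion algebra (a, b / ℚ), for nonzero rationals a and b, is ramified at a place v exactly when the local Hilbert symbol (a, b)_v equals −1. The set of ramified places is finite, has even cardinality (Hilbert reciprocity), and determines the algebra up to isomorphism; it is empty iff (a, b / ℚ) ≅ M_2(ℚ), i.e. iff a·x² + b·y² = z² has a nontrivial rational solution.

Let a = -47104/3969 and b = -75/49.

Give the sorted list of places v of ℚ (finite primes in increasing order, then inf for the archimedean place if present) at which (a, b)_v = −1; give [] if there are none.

Mod squares: a ≡ -46, b ≡ -3. Check v ∈ {∞, 2, 3, 5, 7, 23}.
v=2: v_2(a)=11, v_2(b)=0; units ≡ 1, 5 (mod 8); ε·ε+αω+βω = 0·0+11·1+0·0 ≡ 1  ⇒  (a,b)_2 = -1.
v=5: a=5^0·(≡4), b=5^2·(≡3) mod 5; (4|5)=+1, (3|5)=-1; (−1)^{0·2·2}·(+1)^2·(-1)^0 = +1.
v=∞: -46 < 0 and -3 < 0  ⇒  (a,b)_∞ = -1.
v=7: a=7^-2·(≡5), b=7^-2·(≡2) mod 7; (5|7)=-1, (2|7)=+1; (−1)^{-2·-2·3}·(-1)^-2·(+1)^-2 = +1.
v=23: a=23^1·(≡7), b=23^0·(≡21) mod 23; (7|23)=-1, (21|23)=-1; (−1)^{1·0·11}·(-1)^0·(-1)^1 = -1.
v=3: a=3^-4·(≡2), b=3^1·(≡2) mod 3; (2|3)=-1, (2|3)=-1; (−1)^{-4·1·1}·(-1)^1·(-1)^-4 = -1.
Ram(-46, -3) = {2, 3, 23, ∞}; no ℚ_2-point on the conic.

[2, 3, 23, inf]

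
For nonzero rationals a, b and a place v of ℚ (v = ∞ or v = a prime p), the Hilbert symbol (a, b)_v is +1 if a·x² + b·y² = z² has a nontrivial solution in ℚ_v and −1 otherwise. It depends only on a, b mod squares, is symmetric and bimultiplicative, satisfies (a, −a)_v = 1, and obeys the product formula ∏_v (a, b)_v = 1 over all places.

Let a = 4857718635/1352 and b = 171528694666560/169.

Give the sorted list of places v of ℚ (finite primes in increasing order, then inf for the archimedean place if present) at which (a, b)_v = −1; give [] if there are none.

Mod squares: a ≡ 70, b ≡ 165. Check v ∈ {∞, 2, 3, 5, 7, 11, 13, 17}.
v=17: a=17^2·(≡15), b=17^4·(≡14) mod 17; (15|17)=+1, (14|17)=-1; (−1)^{2·4·8}·(+1)^4·(-1)^2 = +1.
v=2: v_2(a)=-3, v_2(b)=6; units ≡ 3, 5 (mod 8); ε·ε+αω+βω = 1·0+-3·1+6·1 ≡ 1  ⇒  (a,b)_2 = -1.
v=13: a=13^-2·(≡2), b=13^-2·(≡10) mod 13; (2|13)=-1, (10|13)=+1; (−1)^{-2·-2·6}·(-1)^-2·(+1)^-2 = +1.
v=7: a=7^3·(≡3), b=7^4·(≡1) mod 7; (3|7)=-1, (1|7)=+1; (−1)^{3·4·3}·(-1)^4·(+1)^3 = +1.
v=5: a=5^1·(≡1), b=5^1·(≡3) mod 5; (1|5)=+1, (3|5)=-1; (−1)^{1·1·2}·(+1)^1·(-1)^1 = -1.
v=3: a=3^4·(≡1), b=3^5·(≡1) mod 3; (1|3)=+1, (1|3)=+1; (−1)^{4·5·1}·(+1)^5·(+1)^4 = +1.
v=11: a=11^2·(≡1), b=11^1·(≡4) mod 11; (1|11)=+1, (4|11)=+1; (−1)^{2·1·5}·(+1)^1·(+1)^2 = +1.
v=∞: 70 > 0 and 165 > 0  ⇒  (a,b)_∞ = +1.
Ram(70, 165) = {2, 5}; no ℚ_2-point on the conic.

[2, 5]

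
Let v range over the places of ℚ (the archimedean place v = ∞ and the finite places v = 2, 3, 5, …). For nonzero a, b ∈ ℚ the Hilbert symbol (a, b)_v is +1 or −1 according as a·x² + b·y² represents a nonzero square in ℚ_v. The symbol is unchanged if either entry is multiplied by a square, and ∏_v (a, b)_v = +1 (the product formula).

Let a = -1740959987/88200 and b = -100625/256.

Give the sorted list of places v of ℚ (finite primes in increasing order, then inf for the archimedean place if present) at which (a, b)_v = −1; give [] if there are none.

(a, b) ≡ (-14326, -161) mod (ℚ^×)²; places V = {2, 3, 5, 7, 13, 17, 19, 23, 29, ∞}.
(a,b)_17: α=2, u≡5; β=0, v≡15 (mod 17); (5|17)=-1, (15|17)=+1; sign (−1)^0·-1^0·+1^2 = +1.
(a,b)_2: α=-3, β=-8; u≡5, v≡7 (mod 8); ε(u)ε(v)=0·1, αω(v)=-3·0, βω(u)=-8·1; sum ≡ 0  ⇒  +1.
(a,b)_13: α=1, u≡1; β=0, v≡11 (mod 13); (1|13)=+1, (11|13)=-1; sign (−1)^0·+1^0·-1^1 = -1.
(a,b)_∞: sgn(-14326)=−, sgn(-161)=−, so -1.
(a,b)_3: α=-2, u≡2; β=0, v≡1 (mod 3); (2|3)=-1, (1|3)=+1; sign (−1)^0·-1^0·+1^-2 = +1.
(a,b)_23: α=0, u≡16; β=1, v≡6 (mod 23); (16|23)=+1, (6|23)=+1; sign (−1)^0·+1^1·+1^0 = +1.
(a,b)_7: α=-2, u≡3; β=1, v≡6 (mod 7); (3|7)=-1, (6|7)=-1; sign (−1)^0·-1^1·-1^-2 = -1.
(a,b)_19: α=1, u≡11; β=0, v≡2 (mod 19); (11|19)=+1, (2|19)=-1; sign (−1)^0·+1^0·-1^1 = -1.
(a,b)_5: α=-2, u≡1; β=4, v≡4 (mod 5); (1|5)=+1, (4|5)=+1; sign (−1)^0·+1^4·+1^-2 = +1.
(a,b)_29: α=3, u≡4; β=0, v≡28 (mod 29); (4|29)=+1, (28|29)=+1; sign (−1)^0·+1^0·+1^3 = +1.
|Ram(-14326, -161)| = 4, even; anisotropic at {7, 13, 19, ∞}.

[7, 13, 19, inf]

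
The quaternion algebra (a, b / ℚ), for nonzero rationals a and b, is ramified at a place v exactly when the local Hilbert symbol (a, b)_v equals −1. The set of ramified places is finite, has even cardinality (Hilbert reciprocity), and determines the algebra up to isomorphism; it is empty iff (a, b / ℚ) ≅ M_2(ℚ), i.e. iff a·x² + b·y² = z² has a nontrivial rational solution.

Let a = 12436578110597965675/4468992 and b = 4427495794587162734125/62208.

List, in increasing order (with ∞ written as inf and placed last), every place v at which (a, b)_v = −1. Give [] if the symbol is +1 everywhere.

[2, 11, 19, 43]

Mod squares: a ≡ 1419, b ≡ 502455. Check v ∈ {∞, 2, 3, 5, 11, 13, 19, 23, 41, 43}.
v=3: a=3^-1·(≡2), b=3^-5·(≡1) mod 3; (2|3)=-1, (1|3)=+1; (−1)^{-1·-5·1}·(-1)^-5·(+1)^-1 = +1.
v=23: a=23^-2·(≡8), b=23^0·(≡7) mod 23; (8|23)=+1, (7|23)=-1; (−1)^{-2·0·11}·(+1)^0·(-1)^-2 = +1.
v=5: a=5^2·(≡1), b=5^3·(≡1) mod 5; (1|5)=+1, (1|5)=+1; (−1)^{2·3·2}·(+1)^3·(+1)^2 = +1.
v=13: a=13^4·(≡11), b=13^6·(≡6) mod 13; (11|13)=-1, (6|13)=-1; (−1)^{4·6·6}·(-1)^6·(-1)^4 = +1.
v=∞: 1419 > 0 and 502455 > 0  ⇒  (a,b)_∞ = +1.
v=41: a=41^2·(≡16), b=41^3·(≡1) mod 41; (16|41)=+1, (1|41)=+1; (−1)^{2·3·20}·(+1)^3·(+1)^2 = +1.
v=2: v_2(a)=-8, v_2(b)=-8; units ≡ 3, 7 (mod 8); ε·ε+αω+βω = 1·1+-8·0+-8·1 ≡ 1  ⇒  (a,b)_2 = -1.
v=11: a=11^-1·(≡6), b=11^0·(≡6) mod 11; (6|11)=-1, (6|11)=-1; (−1)^{-1·0·5}·(-1)^0·(-1)^-1 = -1.
v=19: a=19^4·(≡10), b=19^5·(≡7) mod 19; (10|19)=-1, (7|19)=+1; (−1)^{4·5·9}·(-1)^5·(+1)^4 = -1.
v=43: a=43^3·(≡18), b=43^1·(≡39) mod 43; (18|43)=-1, (39|43)=-1; (−1)^{3·1·21}·(-1)^1·(-1)^3 = -1.
Ram(1419, 502455) = {2, 11, 19, 43}; no ℚ_2-point on the conic.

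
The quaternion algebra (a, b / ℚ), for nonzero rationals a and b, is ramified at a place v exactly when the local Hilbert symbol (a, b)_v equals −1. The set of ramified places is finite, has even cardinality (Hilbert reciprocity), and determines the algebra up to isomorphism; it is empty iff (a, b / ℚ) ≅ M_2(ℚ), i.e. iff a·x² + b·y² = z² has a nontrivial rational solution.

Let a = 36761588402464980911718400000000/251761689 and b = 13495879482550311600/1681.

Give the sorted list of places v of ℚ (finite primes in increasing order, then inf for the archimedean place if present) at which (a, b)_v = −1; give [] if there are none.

[2, 11, 19, 29]

Mod squares: a ≡ 319, b ≡ 19. Check v ∈ {∞, 2, 3, 5, 7, 11, 13, 19, 29, 37, 41, 43, 47, 53}.
v=5: a=5^8·(≡1), b=5^2·(≡4) mod 5; (1|5)=+1, (4|5)=+1; (−1)^{8·2·2}·(+1)^2·(+1)^8 = +1.
v=53: a=53^0·(≡24), b=53^2·(≡39) mod 53; (24|53)=+1, (39|53)=-1; (−1)^{0·2·26}·(+1)^2·(-1)^0 = +1.
v=∞: 319 > 0 and 19 > 0  ⇒  (a,b)_∞ = +1.
v=47: a=47^2·(≡18), b=47^0·(≡13) mod 47; (18|47)=+1, (13|47)=-1; (−1)^{2·0·23}·(+1)^0·(-1)^2 = +1.
v=43: a=43^-2·(≡12), b=43^0·(≡37) mod 43; (12|43)=-1, (37|43)=-1; (−1)^{-2·0·21}·(-1)^0·(-1)^-2 = +1.
v=37: a=37^0·(≡31), b=37^2·(≡5) mod 37; (31|37)=-1, (5|37)=-1; (−1)^{0·2·18}·(-1)^2·(-1)^0 = +1.
v=13: a=13^0·(≡11), b=13^2·(≡6) mod 13; (11|13)=-1, (6|13)=-1; (−1)^{0·2·6}·(-1)^2·(-1)^0 = +1.
v=29: a=29^3·(≡18), b=29^2·(≡21) mod 29; (18|29)=-1, (21|29)=-1; (−1)^{3·2·14}·(-1)^2·(-1)^3 = -1.
v=19: a=19^4·(≡13), b=19^3·(≡11) mod 19; (13|19)=-1, (11|19)=+1; (−1)^{4·3·9}·(-1)^3·(+1)^4 = -1.
v=7: a=7^4·(≡2), b=7^0·(≡5) mod 7; (2|7)=+1, (5|7)=-1; (−1)^{4·0·3}·(+1)^0·(-1)^4 = +1.
v=41: a=41^-2·(≡40), b=41^-2·(≡7) mod 41; (40|41)=+1, (7|41)=-1; (−1)^{-2·-2·20}·(+1)^-2·(-1)^-2 = +1.
v=3: a=3^-4·(≡1), b=3^2·(≡1) mod 3; (1|3)=+1, (1|3)=+1; (−1)^{-4·2·1}·(+1)^2·(+1)^-4 = +1.
v=11: a=11^3·(≡8), b=11^0·(≡8) mod 11; (8|11)=-1, (8|11)=-1; (−1)^{3·0·5}·(-1)^0·(-1)^3 = -1.
v=2: v_2(a)=22, v_2(b)=4; units ≡ 7, 3 (mod 8); ε·ε+αω+βω = 1·1+22·1+4·0 ≡ 1  ⇒  (a,b)_2 = -1.
Ram(319, 19) = {2, 11, 19, 29}; no ℚ_2-point on the conic.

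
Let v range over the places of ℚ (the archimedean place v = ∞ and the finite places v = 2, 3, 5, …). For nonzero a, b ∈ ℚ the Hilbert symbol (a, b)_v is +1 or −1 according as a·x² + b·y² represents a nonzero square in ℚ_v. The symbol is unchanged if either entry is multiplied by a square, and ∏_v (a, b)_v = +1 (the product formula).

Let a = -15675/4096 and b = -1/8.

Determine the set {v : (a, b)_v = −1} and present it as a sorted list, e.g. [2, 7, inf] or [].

[2, inf]

(a, b) ≡ (-627, -2) mod (ℚ^×)²; places V = {2, 3, 5, 11, 19, ∞}.
(a,b)_∞: sgn(-627)=−, sgn(-2)=−, so -1.
(a,b)_2: α=-12, β=-3; u≡5, v≡7 (mod 8); ε(u)ε(v)=0·1, αω(v)=-12·0, βω(u)=-3·1; sum ≡ 1  ⇒  -1.
(a,b)_11: α=1, u≡4; β=0, v≡4 (mod 11); (4|11)=+1, (4|11)=+1; sign (−1)^0·+1^0·+1^1 = +1.
(a,b)_19: α=1, u≡1; β=0, v≡7 (mod 19); (1|19)=+1, (7|19)=+1; sign (−1)^0·+1^0·+1^1 = +1.
(a,b)_3: α=1, u≡1; β=0, v≡1 (mod 3); (1|3)=+1, (1|3)=+1; sign (−1)^0·+1^0·+1^1 = +1.
(a,b)_5: α=2, u≡3; β=0, v≡3 (mod 5); (3|5)=-1, (3|5)=-1; sign (−1)^0·-1^0·-1^2 = +1.
Ram(-627, -2) = {2, ∞}; no ℚ_2-point on the conic.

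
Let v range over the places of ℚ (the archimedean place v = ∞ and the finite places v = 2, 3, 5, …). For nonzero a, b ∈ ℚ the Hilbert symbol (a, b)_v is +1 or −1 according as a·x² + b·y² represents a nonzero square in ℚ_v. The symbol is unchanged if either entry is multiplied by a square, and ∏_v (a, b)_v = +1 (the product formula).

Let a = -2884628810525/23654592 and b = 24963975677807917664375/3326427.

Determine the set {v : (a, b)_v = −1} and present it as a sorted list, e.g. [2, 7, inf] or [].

(a, b) ≡ (-161727, 6954261) mod (ℚ^×)²; places V = {2, 3, 5, 7, 11, 13, 19, 31, 37, 43, 47, ∞}.
(a,b)_∞: sgn(-161727)=−, sgn(6954261)=+, so +1.
(a,b)_7: α=2, u≡2; β=2, v≡3 (mod 7); (2|7)=+1, (3|7)=-1; sign (−1)^0·+1^2·-1^2 = +1.
(a,b)_19: α=2, u≡4; β=0, v≡3 (mod 19); (4|19)=+1, (3|19)=-1; sign (−1)^0·+1^0·-1^2 = +1.
(a,b)_5: α=2, u≡2; β=4, v≡4 (mod 5); (2|5)=-1, (4|5)=+1; sign (−1)^0·-1^4·+1^2 = +1.
(a,b)_13: α=-2, u≡11; β=-2, v≡7 (mod 13); (11|13)=-1, (7|13)=-1; sign (−1)^0·-1^-2·-1^-2 = +1.
(a,b)_11: α=2, u≡10; β=2, v≡6 (mod 11); (10|11)=-1, (6|11)=-1; sign (−1)^0·-1^2·-1^2 = +1.
(a,b)_47: α=1, u≡27; β=3, v≡24 (mod 47); (27|47)=+1, (24|47)=+1; sign (−1)^1·+1^3·+1^1 = -1.
(a,b)_3: α=-7, u≡1; β=-9, v≡2 (mod 3); (1|3)=+1, (2|3)=-1; sign (−1)^1·+1^-9·-1^-7 = +1.
(a,b)_31: α=1, u≡11; β=3, v≡11 (mod 31); (11|31)=-1, (11|31)=-1; sign (−1)^1·-1^3·-1^1 = -1.
(a,b)_37: α=1, u≡31; β=3, v≡30 (mod 37); (31|37)=-1, (30|37)=+1; sign (−1)^0·-1^3·+1^1 = -1.
(a,b)_43: α=0, u≡26; β=1, v≡40 (mod 43); (26|43)=-1, (40|43)=+1; sign (−1)^0·-1^1·+1^0 = -1.
(a,b)_2: α=-6, β=0; u≡1, v≡5 (mod 8); ε(u)ε(v)=0·0, αω(v)=-6·1, βω(u)=0·0; sum ≡ 0  ⇒  +1.
|Ram(-161727, 6954261)| = 4, even; anisotropic at {31, 37, 43, 47}.

[31, 37, 43, 47]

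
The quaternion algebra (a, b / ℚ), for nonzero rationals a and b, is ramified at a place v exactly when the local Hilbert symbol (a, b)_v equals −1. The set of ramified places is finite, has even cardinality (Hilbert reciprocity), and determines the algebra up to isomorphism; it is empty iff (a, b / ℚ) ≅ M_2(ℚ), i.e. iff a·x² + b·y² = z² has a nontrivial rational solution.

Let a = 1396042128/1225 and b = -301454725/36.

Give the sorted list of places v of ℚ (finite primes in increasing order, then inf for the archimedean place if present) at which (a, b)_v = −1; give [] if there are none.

[11, 41, 43, 53]

(a, b) ≡ (1077193, -12058189) mod (ℚ^×)²; places V = {2, 3, 5, 7, 11, 13, 37, 41, 43, 47, 53, ∞}.
(a,b)_37: α=0, u≡3; β=1, v≡25 (mod 37); (3|37)=+1, (25|37)=+1; sign (−1)^0·+1^1·+1^0 = +1.
(a,b)_∞: sgn(1077193)=+, sgn(-12058189)=−, so +1.
(a,b)_5: α=-2, u≡2; β=2, v≡1 (mod 5); (2|5)=-1, (1|5)=+1; sign (−1)^0·-1^2·+1^-2 = +1.
(a,b)_41: α=1, u≡40; β=0, v≡35 (mod 41); (40|41)=+1, (35|41)=-1; sign (−1)^0·+1^0·-1^1 = -1.
(a,b)_53: α=0, u≡31; β=1, v≡17 (mod 53); (31|53)=-1, (17|53)=+1; sign (−1)^0·-1^1·+1^0 = -1.
(a,b)_47: α=1, u≡35; β=0, v≡27 (mod 47); (35|47)=-1, (27|47)=+1; sign (−1)^0·-1^0·+1^1 = +1.
(a,b)_43: α=1, u≡1; β=1, v≡10 (mod 43); (1|43)=+1, (10|43)=+1; sign (−1)^1·+1^1·+1^1 = -1.
(a,b)_2: α=4, β=-2; u≡1, v≡3 (mod 8); ε(u)ε(v)=0·1, αω(v)=4·1, βω(u)=-2·0; sum ≡ 0  ⇒  +1.
(a,b)_7: α=-2, u≡3; β=0, v≡2 (mod 7); (3|7)=-1, (2|7)=+1; sign (−1)^0·-1^0·+1^-2 = +1.
(a,b)_13: α=1, u≡10; β=1, v≡12 (mod 13); (10|13)=+1, (12|13)=+1; sign (−1)^0·+1^1·+1^1 = +1.
(a,b)_3: α=4, u≡1; β=-2, v≡2 (mod 3); (1|3)=+1, (2|3)=-1; sign (−1)^0·+1^-2·-1^4 = +1.
(a,b)_11: α=0, u≡2; β=1, v≡6 (mod 11); (2|11)=-1, (6|11)=-1; sign (−1)^0·-1^1·-1^0 = -1.
Ram(1077193, -12058189) = {11, 41, 43, 53}; no ℚ_11-point on the conic.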